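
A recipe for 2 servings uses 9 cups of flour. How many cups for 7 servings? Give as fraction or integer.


Original: 9 cups for 2 servings
Target servings = 7
Scaling factor = 7/2
New amount = 9 * 7/2
= 63/2
= 63/2 cups

63/2


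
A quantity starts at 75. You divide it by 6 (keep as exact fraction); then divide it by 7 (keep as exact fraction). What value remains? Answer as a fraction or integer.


Start with 75.
Step 1: Divide by 6: 75 / 6 = 25/2
Step 2: Divide by 7: 25/2 / 7 = 25/14
Final result = 25/14

25/14


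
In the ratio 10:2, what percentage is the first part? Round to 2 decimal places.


Total parts = 10 + 2 = 12
First part fraction = 10/12
Percentage = (10/12) * 100
= 0.833333 * 100
= 83.33%

83.33


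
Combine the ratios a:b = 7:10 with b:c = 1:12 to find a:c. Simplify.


Given a:b = 7:10 and b:c = 1:12
Make b consistent. Multiply first ratio by 1: a:b = 7:10
Multiply second ratio by 10: b:c = 10:120
Now b = 10 in both, so a:b:c = 7:10:120
Therefore a:c = 7:120
Simplify by GCD: a:c = 7:120

7:120


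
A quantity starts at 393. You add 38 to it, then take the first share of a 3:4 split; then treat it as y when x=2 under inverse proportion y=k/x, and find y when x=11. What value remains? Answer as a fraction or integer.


Start with 393.
Step 1: Add 38: 393+38=431; split 3:4 first = 431*3/7 = 1293/7
Step 2: Inverse prop: k = (1293/7)*2; new y = k/11 = 1293/7*2/11 = 2586/77
Final result = 2586/77

2586/77


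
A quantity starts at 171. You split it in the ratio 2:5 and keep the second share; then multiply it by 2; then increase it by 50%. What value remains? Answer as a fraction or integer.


Start with 171.
Step 1: Split 2:5, second share = 171 * 5/7 = 855/7
Step 2: Multiply by 2: 855/7 * 2 = 1710/7
Step 3: Increase by 50%: 1710/7 * 150/100 = 2565/7
Final result = 2565/7

2565/7


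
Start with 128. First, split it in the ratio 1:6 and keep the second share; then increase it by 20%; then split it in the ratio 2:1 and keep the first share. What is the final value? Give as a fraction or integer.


Start with 128.
Step 1: Split 1:6, second share = 128 * 6/7 = 768/7
Step 2: Increase by 20%: 768/7 * 120/100 = 4608/35
Step 3: Split 2:1, first share = 4608/35 * 2/3 = 3072/35
Final result = 3072/35

3072/35


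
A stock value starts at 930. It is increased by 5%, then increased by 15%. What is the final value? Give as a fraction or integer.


Start: 930
Step 1: increase by 5% => multiply by 105/100
  930 * 105/100 = 1953/2
Step 2: increase by 15% => multiply by 115/100
  1953/2 * 115/100 = 44919/40
Final value = 44919/40

44919/40


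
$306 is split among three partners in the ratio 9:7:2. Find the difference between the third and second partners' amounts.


Total parts = 9 + 7 + 2 = 18
Value per part = 306 / 18 = 17
Shares: 9*17=153, 7*17=119, 2*17=34
Third share = 34, second share = 119
Difference = |34 - 119| = 85

85


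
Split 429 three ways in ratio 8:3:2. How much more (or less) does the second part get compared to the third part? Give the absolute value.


Total parts = 8 + 3 + 2 = 13
Value per part = 429 / 13 = 33
Shares: 8*33=264, 3*33=99, 2*33=66
Second share = 99, third share = 66
Difference = |99 - 66| = 33

33


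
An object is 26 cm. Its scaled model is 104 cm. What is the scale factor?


Original length = 26 cm
Scaled length = 104 cm
Scale factor = 104 / 26
= 4

4


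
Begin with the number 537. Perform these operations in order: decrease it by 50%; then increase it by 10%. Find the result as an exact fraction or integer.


Start with 537.
Step 1: Decrease by 50%: 537 * 50/100 = 537/2
Step 2: Increase by 10%: 537/2 * 110/100 = 5907/20
Final result = 5907/20

5907/20


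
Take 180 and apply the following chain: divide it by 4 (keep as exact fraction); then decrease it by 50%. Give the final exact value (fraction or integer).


Start with 180.
Step 1: Divide by 4: 180 / 4 = 45
Step 2: Decrease by 50%: 45 * 50/100 = 45/2
Final result = 45/2

45/2


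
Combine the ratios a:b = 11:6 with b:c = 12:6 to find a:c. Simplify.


Given a:b = 11:6 and b:c = 12:6
Make b consistent. Multiply first ratio by 12: a:b = 132:72
Multiply second ratio by 6: b:c = 72:36
Now b = 72 in both, so a:b:c = 132:72:36
Therefore a:c = 132:36
Simplify by GCD: a:c = 11:3

11:3


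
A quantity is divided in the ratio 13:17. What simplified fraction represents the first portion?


Total parts = 13 + 17 = 30
First part fraction = 13/30
Simplify: 13/30 = 13/30

13/30


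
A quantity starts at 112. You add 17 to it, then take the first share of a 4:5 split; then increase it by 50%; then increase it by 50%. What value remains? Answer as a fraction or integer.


Start with 112.
Step 1: Add 17: 112+17=129; split 4:5 first = 129*4/9 = 172/3
Step 2: Increase by 50%: 172/3 * 150/100 = 86
Step 3: Increase by 50%: 86 * 150/100 = 129
Final result = 129

129


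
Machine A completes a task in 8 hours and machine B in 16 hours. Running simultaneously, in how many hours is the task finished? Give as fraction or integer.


Rate of A = 1/8 job per hour
Rate of B = 1/16 job per hour
Combined rate = 1/8 + 1/16
Find common denominator: (16 + 8)/(8*16) = 24/128
Combined rate = 3/16 job per hour
Time together = 1 / (3/16) = 16/3 hours

16/3


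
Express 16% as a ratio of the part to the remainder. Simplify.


Part = 16%, Remainder = 84%
Ratio = 16:84
GCD(16, 84) = 4
Simplify: 4:21 = 4:21

4:21


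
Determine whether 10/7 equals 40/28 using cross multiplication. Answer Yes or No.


Cross multiply to check 10/7 = 40/28
Left cross product: 10 * 28 = 280
Right cross product: 7 * 40 = 280
280 = 280
Equal, so proportions match => Yes

Yes


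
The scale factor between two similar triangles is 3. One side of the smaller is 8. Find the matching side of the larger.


Similar triangles have proportional sides
Scale factor = 3
Smaller side = 8
Corresponding larger side = 8 * 3
= 24

24


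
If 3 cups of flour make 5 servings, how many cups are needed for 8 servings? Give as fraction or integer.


Original: 3 cups for 5 servings
Target servings = 8
Scaling factor = 8/5
New amount = 3 * 8/5
= 24/5
= 24/5 cups

24/5


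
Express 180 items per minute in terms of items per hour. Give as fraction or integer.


Converting from per minute to per hour
Rate = 180 items per minute
Multiply by 60: 180 * 60
= 10800 items per hour

10800


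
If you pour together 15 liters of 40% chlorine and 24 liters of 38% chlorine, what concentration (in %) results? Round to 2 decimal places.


Solute in mixture 1 = 40% of 15 L = 15*40/100 = 6 L
Solute in mixture 2 = 38% of 24 L = 24*38/100 = 228/25 L
Total solute = 6 + 228/25 = 378/25 L
Total volume = 15 + 24 = 39 L
Final concentration = 378/25/39 * 100 = 38.77%

38.77


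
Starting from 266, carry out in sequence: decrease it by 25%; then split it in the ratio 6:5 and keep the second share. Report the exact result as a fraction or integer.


Start with 266.
Step 1: Decrease by 25%: 266 * 75/100 = 399/2
Step 2: Split 6:5, second share = 399/2 * 5/11 = 1995/22
Final result = 1995/22

1995/22


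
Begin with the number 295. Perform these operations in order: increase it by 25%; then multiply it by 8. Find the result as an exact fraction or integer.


Start with 295.
Step 1: Increase by 25%: 295 * 125/100 = 1475/4
Step 2: Multiply by 8: 1475/4 * 8 = 2950
Final result = 2950

2950


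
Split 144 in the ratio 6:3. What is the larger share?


Total parts = 6 + 3 = 9
Value per part = 144 / 9 = 16
First share = 6 * 16 = 96
Second share = 3 * 16 = 48
Larger share = 96

96


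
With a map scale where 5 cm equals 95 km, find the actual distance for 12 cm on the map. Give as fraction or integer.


Map scale: 5 cm = 95 km
Measured distance on map = 12 cm
Set up proportion: 12 * 95 / 5
= 1140 / 5
= 228 km

228


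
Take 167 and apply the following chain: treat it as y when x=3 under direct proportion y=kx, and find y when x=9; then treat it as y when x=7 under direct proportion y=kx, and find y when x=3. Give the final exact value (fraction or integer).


Start with 167.
Step 1: Direct prop: k = (167)/3; new y = k*9 = 167*9/3 = 501
Step 2: Direct prop: k = (501)/7; new y = k*3 = 501*3/7 = 1503/7
Final result = 1503/7

1503/7


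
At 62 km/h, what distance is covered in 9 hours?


Using distance = speed * time
Speed = 62 km/h
Time = 9 hours
Distance = 62 * 9
= 558 km

558


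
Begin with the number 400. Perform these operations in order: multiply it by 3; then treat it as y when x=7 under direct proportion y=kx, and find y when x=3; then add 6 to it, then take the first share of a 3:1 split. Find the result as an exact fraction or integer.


Start with 400.
Step 1: Multiply by 3: 400 * 3 = 1200
Step 2: Direct prop: k = (1200)/7; new y = k*3 = 1200*3/7 = 3600/7
Step 3: Add 6: 3600/7+6=3642/7; split 3:1 first = 3642/7*3/4 = 5463/14
Final result = 5463/14

5463/14


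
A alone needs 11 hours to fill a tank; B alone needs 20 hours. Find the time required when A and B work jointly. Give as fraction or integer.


Rate of A = 1/11 job per hour
Rate of B = 1/20 job per hour
Combined rate = 1/11 + 1/20
Find common denominator: (20 + 11)/(11*20) = 31/220
Combined rate = 31/220 job per hour
Time together = 1 / (31/220) = 220/31 hours

220/31


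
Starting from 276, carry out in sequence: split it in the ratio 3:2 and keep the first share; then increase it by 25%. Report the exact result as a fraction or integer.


Start with 276.
Step 1: Split 3:2, first share = 276 * 3/5 = 828/5
Step 2: Increase by 25%: 828/5 * 125/100 = 207
Final result = 207

207


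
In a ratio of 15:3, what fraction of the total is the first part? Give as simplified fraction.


Total parts = 15 + 3 = 18
First part fraction = 15/18
Simplify: 15/18 = 5/6

5/6


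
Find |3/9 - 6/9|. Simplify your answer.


Simplify: 3/9 = 1/3 and 6/9 = 2/3
Find common denominator: LCD = 3
Convert: 1/3 and 2/3
Difference = |1 - 2|/3 = 1/3
Simplified = 1/3

1/3


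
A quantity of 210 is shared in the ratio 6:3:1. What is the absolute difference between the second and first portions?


Total parts = 6 + 3 + 1 = 10
Value per part = 210 / 10 = 21
Shares: 6*21=126, 3*21=63, 1*21=21
Second share = 63, first share = 126
Difference = |63 - 126| = 63

63


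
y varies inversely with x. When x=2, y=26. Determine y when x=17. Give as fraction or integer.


Inverse proportion: y = k/x
Find k: k = 2 * 26 = 52
Compute y at x=17: y = 52/17
y = 52/17

52/17


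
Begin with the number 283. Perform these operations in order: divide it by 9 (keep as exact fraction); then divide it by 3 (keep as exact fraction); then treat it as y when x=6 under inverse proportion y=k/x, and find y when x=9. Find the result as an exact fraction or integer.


Start with 283.
Step 1: Divide by 9: 283 / 9 = 283/9
Step 2: Divide by 3: 283/9 / 3 = 283/27
Step 3: Inverse prop: k = (283/27)*6; new y = k/9 = 283/27*6/9 = 566/81
Final result = 566/81

566/81


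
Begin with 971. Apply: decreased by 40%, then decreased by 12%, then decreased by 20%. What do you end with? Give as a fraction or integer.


Start: 971
Step 1: decrease by 40% => multiply by 60/100
  971 * 60/100 = 2913/5
Step 2: decrease by 12% => multiply by 88/100
  2913/5 * 88/100 = 64086/125
Step 3: decrease by 20% => multiply by 80/100
  64086/125 * 80/100 = 256344/625
Final value = 256344/625

256344/625


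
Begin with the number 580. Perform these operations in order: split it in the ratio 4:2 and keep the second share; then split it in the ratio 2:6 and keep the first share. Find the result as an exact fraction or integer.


Start with 580.
Step 1: Split 4:2, second share = 580 * 2/6 = 580/3
Step 2: Split 2:6, first share = 580/3 * 2/8 = 145/3
Final result = 145/3

145/3


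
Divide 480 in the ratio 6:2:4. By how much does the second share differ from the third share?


Total parts = 6 + 2 + 4 = 12
Value per part = 480 / 12 = 40
Shares: 6*40=240, 2*40=80, 4*40=160
Second share = 80, third share = 160
Difference = |80 - 160| = 80

80


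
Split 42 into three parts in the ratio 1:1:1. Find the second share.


Ratio = 1:1:1
Total parts = 1 + 1 + 1 = 3
Value per part = 42 / 3 = 14
First share = 1 * 14 = 14
Middle share = 1 * 14 = 14
Third share = 1 * 14 = 14

14


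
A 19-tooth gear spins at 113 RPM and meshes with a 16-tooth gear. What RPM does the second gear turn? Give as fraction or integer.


Gear ratio: teeth_A * RPM_A = teeth_B * RPM_B
19 * 113 = 16 * RPM_B
2147 = 16 * RPM_B
RPM_B = 2147 / 16
RPM_B = 2147/16

2147/16


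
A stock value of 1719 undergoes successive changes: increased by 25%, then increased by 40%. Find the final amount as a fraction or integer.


Start: 1719
Step 1: increase by 25% => multiply by 125/100
  1719 * 125/100 = 8595/4
Step 2: increase by 40% => multiply by 140/100
  8595/4 * 140/100 = 12033/4
Final value = 12033/4

12033/4


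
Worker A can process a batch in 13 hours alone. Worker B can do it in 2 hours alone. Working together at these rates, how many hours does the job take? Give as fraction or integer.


Rate of A = 1/13 job per hour
Rate of B = 1/2 job per hour
Combined rate = 1/13 + 1/2
Find common denominator: (2 + 13)/(13*2) = 15/26
Combined rate = 15/26 job per hour
Time together = 1 / (15/26) = 26/15 hours

26/15


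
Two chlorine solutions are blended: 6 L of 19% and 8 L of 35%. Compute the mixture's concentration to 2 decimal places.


Solute in mixture 1 = 19% of 6 L = 6*19/100 = 57/50 L
Solute in mixture 2 = 35% of 8 L = 8*35/100 = 14/5 L
Total solute = 57/50 + 14/5 = 197/50 L
Total volume = 6 + 8 = 14 L
Final concentration = 197/50/14 * 100 = 28.14%

28.14


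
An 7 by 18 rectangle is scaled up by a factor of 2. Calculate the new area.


Original dimensions: 7 x 18
Enlargement factor = 2
New width = 7 * 2 = 14
New height = 18 * 2 = 36
New area = 14 * 36 = 504

504


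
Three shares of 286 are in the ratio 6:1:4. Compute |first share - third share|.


Total parts = 6 + 1 + 4 = 11
Value per part = 286 / 11 = 26
Shares: 6*26=156, 1*26=26, 4*26=104
First share = 156, third share = 104
Difference = |156 - 104| = 52

52


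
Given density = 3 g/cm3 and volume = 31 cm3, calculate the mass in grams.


Using mass = density * volume
Density = 3 g/cm3
Volume = 31 cm3
Mass = 3 * 31
= 93 g

93


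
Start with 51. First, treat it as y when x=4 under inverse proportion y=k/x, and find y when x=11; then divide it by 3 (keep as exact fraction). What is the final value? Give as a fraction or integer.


Start with 51.
Step 1: Inverse prop: k = (51)*4; new y = k/11 = 51*4/11 = 204/11
Step 2: Divide by 3: 204/11 / 3 = 68/11
Final result = 68/11

68/11


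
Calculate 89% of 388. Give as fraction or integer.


Compute 89% of 388
Convert percentage: 89% = 89/100
Multiply: 388 * 89/100
= 34532/100
= 8633/25

8633/25


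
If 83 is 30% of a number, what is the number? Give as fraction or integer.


Given: 83 is 30% of the whole
Set up: 83 = 30/100 * whole
whole = 83 * 100 / 30
whole = 8300 / 30
whole = 830/3

830/3


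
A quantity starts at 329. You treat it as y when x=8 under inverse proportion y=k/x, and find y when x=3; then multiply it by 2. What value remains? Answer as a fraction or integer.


Start with 329.
Step 1: Inverse prop: k = (329)*8; new y = k/3 = 329*8/3 = 2632/3
Step 2: Multiply by 2: 2632/3 * 2 = 5264/3
Final result = 5264/3

5264/3


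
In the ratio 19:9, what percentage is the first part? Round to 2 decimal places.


Total parts = 19 + 9 = 28
First part fraction = 19/28
Percentage = (19/28) * 100
= 0.678571 * 100
= 67.86%

67.86


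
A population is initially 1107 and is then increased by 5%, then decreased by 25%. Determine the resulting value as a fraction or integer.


Start: 1107
Step 1: increase by 5% => multiply by 105/100
  1107 * 105/100 = 23247/20
Step 2: decrease by 25% => multiply by 75/100
  23247/20 * 75/100 = 69741/80
Final value = 69741/80

69741/80


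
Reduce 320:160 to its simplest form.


Find GCD(320, 160)
GCD = 160
Divide both by 160: 320/160 = 2, 160/160 = 1
Simplified ratio = 2:1

2:1


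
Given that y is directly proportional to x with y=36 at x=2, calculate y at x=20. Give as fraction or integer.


Direct proportion: y = kx
Find k: k = 36/2 = 18
Compute y at x=20: y = 18 * 20
y = 360

360


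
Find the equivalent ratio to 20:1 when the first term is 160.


Original ratio: 20:1
First term target: 160
Scale factor = 160 / 20 = 8
Multiply second term: 1 * 8 = 8
Equivalent ratio = 160:8

160:8


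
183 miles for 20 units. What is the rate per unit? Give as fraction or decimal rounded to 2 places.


Total miles = 183
Number of units = 20
Unit rate = 183 / 20
= 9.15 miles per unit

9.15


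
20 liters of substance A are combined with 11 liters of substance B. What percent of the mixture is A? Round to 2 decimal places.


Volume of A = 20 L
Volume of B = 11 L
Total volume = 20 + 11 = 31 L
Percentage of A = (20/31) * 100
= 64.52%

64.52


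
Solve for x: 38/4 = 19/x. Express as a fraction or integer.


Setting up: 38/4 = 19/x
Cross multiply: 38 * x = 4 * 19
38x = 76
x = 76/38
x = 2

2


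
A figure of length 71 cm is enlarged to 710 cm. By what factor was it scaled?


Original length = 71 cm
Scaled length = 710 cm
Scale factor = 710 / 71
= 10

10


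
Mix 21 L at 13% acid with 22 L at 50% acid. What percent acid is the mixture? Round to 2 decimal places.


Solute in mixture 1 = 13% of 21 L = 21*13/100 = 273/100 L
Solute in mixture 2 = 50% of 22 L = 22*50/100 = 11 L
Total solute = 273/100 + 11 = 1373/100 L
Total volume = 21 + 22 = 43 L
Final concentration = 1373/100/43 * 100 = 31.93%

31.93


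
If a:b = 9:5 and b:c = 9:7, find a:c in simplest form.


Given a:b = 9:5 and b:c = 9:7
Make b consistent. Multiply first ratio by 9: a:b = 81:45
Multiply second ratio by 5: b:c = 45:35
Now b = 45 in both, so a:b:c = 81:45:35
Therefore a:c = 81:35
Simplify by GCD: a:c = 81:35

81:35


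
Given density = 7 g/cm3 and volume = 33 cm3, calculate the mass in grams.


Using mass = density * volume
Density = 7 g/cm3
Volume = 33 cm3
Mass = 7 * 33
= 231 g

231


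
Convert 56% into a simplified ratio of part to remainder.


Part = 56%, Remainder = 44%
Ratio = 56:44
GCD(56, 44) = 4
Simplify: 14:11 = 14:11

14:11


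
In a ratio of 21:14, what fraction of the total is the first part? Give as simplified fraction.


Total parts = 21 + 14 = 35
First part fraction = 21/35
Simplify: 21/35 = 3/5

3/5


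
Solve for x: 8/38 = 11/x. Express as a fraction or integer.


Setting up: 8/38 = 11/x
Cross multiply: 8 * x = 38 * 11
8x = 418
x = 418/8
x = 209/4

209/4


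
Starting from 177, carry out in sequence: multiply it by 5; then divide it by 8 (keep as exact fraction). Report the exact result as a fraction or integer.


Start with 177.
Step 1: Multiply by 5: 177 * 5 = 885
Step 2: Divide by 8: 885 / 8 = 885/8
Final result = 885/8

885/8


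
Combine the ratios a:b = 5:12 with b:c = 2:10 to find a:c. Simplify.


Given a:b = 5:12 and b:c = 2:10
Make b consistent. Multiply first ratio by 2: a:b = 10:24
Multiply second ratio by 12: b:c = 24:120
Now b = 24 in both, so a:b:c = 10:24:120
Therefore a:c = 10:120
Simplify by GCD: a:c = 1:12

1:12


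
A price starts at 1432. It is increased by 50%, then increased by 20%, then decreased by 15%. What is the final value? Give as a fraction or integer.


Start: 1432
Step 1: increase by 50% => multiply by 150/100
  1432 * 150/100 = 2148
Step 2: increase by 20% => multiply by 120/100
  2148 * 120/100 = 12888/5
Step 3: decrease by 15% => multiply by 85/100
  12888/5 * 85/100 = 54774/25
Final value = 54774/25

54774/25


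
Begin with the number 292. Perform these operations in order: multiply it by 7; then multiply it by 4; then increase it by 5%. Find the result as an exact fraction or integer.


Start with 292.
Step 1: Multiply by 7: 292 * 7 = 2044
Step 2: Multiply by 4: 2044 * 4 = 8176
Step 3: Increase by 5%: 8176 * 105/100 = 42924/5
Final result = 42924/5

42924/5


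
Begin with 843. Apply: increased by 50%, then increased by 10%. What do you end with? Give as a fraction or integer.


Start: 843
Step 1: increase by 50% => multiply by 150/100
  843 * 150/100 = 2529/2
Step 2: increase by 10% => multiply by 110/100
  2529/2 * 110/100 = 27819/20
Final value = 27819/20

27819/20


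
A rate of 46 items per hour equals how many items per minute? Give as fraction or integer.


Converting from per hour to per minute
Rate = 46 items per hour
Divide by 60: 46/60
= 23/30 items per minute

23/30


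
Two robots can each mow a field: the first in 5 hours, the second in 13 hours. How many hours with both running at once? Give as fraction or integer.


Rate of A = 1/5 job per hour
Rate of B = 1/13 job per hour
Combined rate = 1/5 + 1/13
Find common denominator: (13 + 5)/(5*13) = 18/65
Combined rate = 18/65 job per hour
Time together = 1 / (18/65) = 65/18 hours

65/18


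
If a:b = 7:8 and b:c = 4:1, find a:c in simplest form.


Given a:b = 7:8 and b:c = 4:1
Make b consistent. Multiply first ratio by 4: a:b = 28:32
Multiply second ratio by 8: b:c = 32:8
Now b = 32 in both, so a:b:c = 28:32:8
Therefore a:c = 28:8
Simplify by GCD: a:c = 7:2

7:2


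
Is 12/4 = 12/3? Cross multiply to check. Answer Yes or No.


Cross multiply to check 12/4 = 12/3
Left cross product: 12 * 3 = 36
Right cross product: 4 * 12 = 48
36 != 48
Not equal, so proportions differ => No

No


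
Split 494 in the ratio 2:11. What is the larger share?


Total parts = 2 + 11 = 13
Value per part = 494 / 13 = 38
First share = 2 * 38 = 76
Second share = 11 * 38 = 418
Larger share = 418

418


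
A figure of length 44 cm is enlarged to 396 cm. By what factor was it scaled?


Original length = 44 cm
Scaled length = 396 cm
Scale factor = 396 / 44
= 9

9


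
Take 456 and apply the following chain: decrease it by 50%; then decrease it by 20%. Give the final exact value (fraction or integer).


Start with 456.
Step 1: Decrease by 50%: 456 * 50/100 = 228
Step 2: Decrease by 20%: 228 * 80/100 = 912/5
Final result = 912/5

912/5


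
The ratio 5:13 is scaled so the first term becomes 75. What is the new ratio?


Original ratio: 5:13
First term target: 75
Scale factor = 75 / 5 = 15
Multiply second term: 13 * 15 = 195
Equivalent ratio = 75:195

75:195


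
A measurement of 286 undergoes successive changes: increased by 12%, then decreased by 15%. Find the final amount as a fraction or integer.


Start: 286
Step 1: increase by 12% => multiply by 112/100
  286 * 112/100 = 8008/25
Step 2: decrease by 15% => multiply by 85/100
  8008/25 * 85/100 = 34034/125
Final value = 34034/125

34034/125


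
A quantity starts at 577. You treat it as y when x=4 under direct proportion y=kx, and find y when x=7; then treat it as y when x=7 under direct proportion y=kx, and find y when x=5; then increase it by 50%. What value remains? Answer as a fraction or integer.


Start with 577.
Step 1: Direct prop: k = (577)/4; new y = k*7 = 577*7/4 = 4039/4
Step 2: Direct prop: k = (4039/4)/7; new y = k*5 = 4039/4*5/7 = 2885/4
Step 3: Increase by 50%: 2885/4 * 150/100 = 8655/8
Final result = 8655/8

8655/8


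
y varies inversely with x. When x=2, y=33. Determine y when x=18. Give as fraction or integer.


Inverse proportion: y = k/x
Find k: k = 2 * 33 = 66
Compute y at x=18: y = 66/18
y = 11/3

11/3


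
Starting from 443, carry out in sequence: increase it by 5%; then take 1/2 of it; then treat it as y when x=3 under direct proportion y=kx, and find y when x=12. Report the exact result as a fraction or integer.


Start with 443.
Step 1: Increase by 5%: 443 * 105/100 = 9303/20
Step 2: Take 1/2: 9303/20 * 1/2 = 9303/40
Step 3: Direct prop: k = (9303/40)/3; new y = k*12 = 9303/40*12/3 = 9303/10
Final result = 9303/10

9303/10


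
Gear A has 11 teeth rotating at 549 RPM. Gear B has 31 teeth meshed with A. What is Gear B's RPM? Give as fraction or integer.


Gear ratio: teeth_A * RPM_A = teeth_B * RPM_B
11 * 549 = 31 * RPM_B
6039 = 31 * RPM_B
RPM_B = 6039 / 31
RPM_B = 6039/31

6039/31


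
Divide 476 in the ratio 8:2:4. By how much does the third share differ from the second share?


Total parts = 8 + 2 + 4 = 14
Value per part = 476 / 14 = 34
Shares: 8*34=272, 2*34=68, 4*34=136
Third share = 136, second share = 68
Difference = |136 - 68| = 68

68


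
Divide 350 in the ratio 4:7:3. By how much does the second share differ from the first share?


Total parts = 4 + 7 + 3 = 14
Value per part = 350 / 14 = 25
Shares: 4*25=100, 7*25=175, 3*25=75
Second share = 175, first share = 100
Difference = |175 - 100| = 75

75


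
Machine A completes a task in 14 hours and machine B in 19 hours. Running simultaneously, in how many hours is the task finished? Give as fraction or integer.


Rate of A = 1/14 job per hour
Rate of B = 1/19 job per hour
Combined rate = 1/14 + 1/19
Find common denominator: (19 + 14)/(14*19) = 33/266
Combined rate = 33/266 job per hour
Time together = 1 / (33/266) = 266/33 hours

266/33


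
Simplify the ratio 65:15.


Find GCD(65, 15)
GCD = 5
Divide both by 5: 65/5 = 13, 15/5 = 3
Simplified ratio = 13:3

13:3


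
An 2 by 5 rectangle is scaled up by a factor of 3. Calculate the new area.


Original dimensions: 2 x 5
Enlargement factor = 3
New width = 2 * 3 = 6
New height = 5 * 3 = 15
New area = 6 * 15 = 90

90


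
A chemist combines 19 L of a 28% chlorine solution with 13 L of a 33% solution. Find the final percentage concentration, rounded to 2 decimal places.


Solute in mixture 1 = 28% of 19 L = 19*28/100 = 133/25 L
Solute in mixture 2 = 33% of 13 L = 13*33/100 = 429/100 L
Total solute = 133/25 + 429/100 = 961/100 L
Total volume = 19 + 13 = 32 L
Final concentration = 961/100/32 * 100 = 30.03%

30.03


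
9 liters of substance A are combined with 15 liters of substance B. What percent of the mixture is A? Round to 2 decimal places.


Volume of A = 9 L
Volume of B = 15 L
Total volume = 9 + 15 = 24 L
Percentage of A = (9/24) * 100
= 37.50%

37.50


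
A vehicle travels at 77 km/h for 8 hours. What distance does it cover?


Using distance = speed * time
Speed = 77 km/h
Time = 8 hours
Distance = 77 * 8
= 616 km

616


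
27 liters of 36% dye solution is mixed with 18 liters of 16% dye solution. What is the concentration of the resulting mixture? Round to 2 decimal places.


Solute in mixture 1 = 36% of 27 L = 27*36/100 = 243/25 L
Solute in mixture 2 = 16% of 18 L = 18*16/100 = 72/25 L
Total solute = 243/25 + 72/25 = 63/5 L
Total volume = 27 + 18 = 45 L
Final concentration = 63/5/45 * 100 = 28.00%

28.00


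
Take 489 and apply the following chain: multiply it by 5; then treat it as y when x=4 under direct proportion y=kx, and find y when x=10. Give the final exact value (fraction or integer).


Start with 489.
Step 1: Multiply by 5: 489 * 5 = 2445
Step 2: Direct prop: k = (2445)/4; new y = k*10 = 2445*10/4 = 12225/2
Final result = 12225/2

12225/2


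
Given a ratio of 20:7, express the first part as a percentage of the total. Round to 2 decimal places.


Total parts = 20 + 7 = 27
First part fraction = 20/27
Percentage = (20/27) * 100
= 0.740741 * 100
= 74.07%

74.07


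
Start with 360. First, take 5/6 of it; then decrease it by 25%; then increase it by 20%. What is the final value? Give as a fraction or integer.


Start with 360.
Step 1: Take 5/6: 360 * 5/6 = 300
Step 2: Decrease by 25%: 300 * 75/100 = 225
Step 3: Increase by 20%: 225 * 120/100 = 270
Final result = 270

270


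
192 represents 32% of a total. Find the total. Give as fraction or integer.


Given: 192 is 32% of the whole
Set up: 192 = 32/100 * whole
whole = 192 * 100 / 32
whole = 19200 / 32
whole = 600

600


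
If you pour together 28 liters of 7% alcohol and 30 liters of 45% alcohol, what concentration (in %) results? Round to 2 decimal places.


Solute in mixture 1 = 7% of 28 L = 28*7/100 = 49/25 L
Solute in mixture 2 = 45% of 30 L = 30*45/100 = 27/2 L
Total solute = 49/25 + 27/2 = 773/50 L
Total volume = 28 + 30 = 58 L
Final concentration = 773/50/58 * 100 = 26.66%

26.66


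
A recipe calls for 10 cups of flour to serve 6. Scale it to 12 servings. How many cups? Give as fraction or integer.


Original: 10 cups for 6 servings
Target servings = 12
Scaling factor = 12/6
New amount = 10 * 12/6
= 120/6
= 20 cups

20


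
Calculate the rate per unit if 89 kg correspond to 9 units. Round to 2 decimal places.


Total kg = 89
Number of units = 9
Unit rate = 89 / 9
= 9.89 kg per unit

9.89


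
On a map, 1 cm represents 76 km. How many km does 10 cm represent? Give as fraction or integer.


Map scale: 1 cm = 76 km
Measured distance on map = 10 cm
Set up proportion: 10 * 76 / 1
= 760 / 1
= 760 km

760


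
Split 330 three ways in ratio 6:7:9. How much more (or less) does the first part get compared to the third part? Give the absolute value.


Total parts = 6 + 7 + 9 = 22
Value per part = 330 / 22 = 15
Shares: 6*15=90, 7*15=105, 9*15=135
First share = 90, third share = 135
Difference = |90 - 135| = 45

45


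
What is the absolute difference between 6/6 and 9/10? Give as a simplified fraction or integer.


Simplify: 6/6 = 1 and 9/10 = 9/10
Find common denominator: LCD = 10
Convert: 10/10 and 9/10
Difference = |10 - 9|/10 = 1/10
Simplified = 1/10

1/10


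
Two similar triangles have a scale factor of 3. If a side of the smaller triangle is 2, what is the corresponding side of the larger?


Similar triangles have proportional sides
Scale factor = 3
Smaller side = 2
Corresponding larger side = 2 * 3
= 6

6


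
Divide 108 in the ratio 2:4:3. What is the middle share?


Ratio = 2:4:3
Total parts = 2 + 4 + 3 = 9
Value per part = 108 / 9 = 12
First share = 2 * 12 = 24
Middle share = 4 * 12 = 48
Third share = 3 * 12 = 36

48


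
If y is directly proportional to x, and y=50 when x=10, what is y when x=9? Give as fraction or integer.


Direct proportion: y = kx
Find k: k = 50/10 = 5
Compute y at x=9: y = 5 * 9
y = 45

45


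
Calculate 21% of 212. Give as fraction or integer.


Compute 21% of 212
Convert percentage: 21% = 21/100
Multiply: 212 * 21/100
= 4452/100
= 1113/25

1113/25


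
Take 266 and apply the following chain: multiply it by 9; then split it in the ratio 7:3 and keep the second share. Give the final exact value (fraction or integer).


Start with 266.
Step 1: Multiply by 9: 266 * 9 = 2394
Step 2: Split 7:3, second share = 2394 * 3/10 = 3591/5
Final result = 3591/5

3591/5


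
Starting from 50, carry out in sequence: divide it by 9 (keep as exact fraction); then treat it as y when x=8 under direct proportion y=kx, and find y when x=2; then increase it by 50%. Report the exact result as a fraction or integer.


Start with 50.
Step 1: Divide by 9: 50 / 9 = 50/9
Step 2: Direct prop: k = (50/9)/8; new y = k*2 = 50/9*2/8 = 25/18
Step 3: Increase by 50%: 25/18 * 150/100 = 25/12
Final result = 25/12

25/12


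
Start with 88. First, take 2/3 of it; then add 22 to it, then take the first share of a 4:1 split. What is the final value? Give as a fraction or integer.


Start with 88.
Step 1: Take 2/3: 88 * 2/3 = 176/3
Step 2: Add 22: 176/3+22=242/3; split 4:1 first = 242/3*4/5 = 968/15
Final result = 968/15

968/15


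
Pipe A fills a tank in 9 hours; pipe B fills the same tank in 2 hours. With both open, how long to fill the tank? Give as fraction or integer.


Rate of A = 1/9 job per hour
Rate of B = 1/2 job per hour
Combined rate = 1/9 + 1/2
Find common denominator: (2 + 9)/(9*2) = 11/18
Combined rate = 11/18 job per hour
Time together = 1 / (11/18) = 18/11 hours

18/11


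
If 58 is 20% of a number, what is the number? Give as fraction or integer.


Given: 58 is 20% of the whole
Set up: 58 = 20/100 * whole
whole = 58 * 100 / 20
whole = 5800 / 20
whole = 290

290


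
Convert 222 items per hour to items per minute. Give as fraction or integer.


Converting from per hour to per minute
Rate = 222 items per hour
Divide by 60: 222/60
= 37/10 items per minute

37/10


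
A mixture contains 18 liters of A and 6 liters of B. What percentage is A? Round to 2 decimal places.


Volume of A = 18 L
Volume of B = 6 L
Total volume = 18 + 6 = 24 L
Percentage of A = (18/24) * 100
= 75.00%

75.00


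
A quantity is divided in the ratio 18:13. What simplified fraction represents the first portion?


Total parts = 18 + 13 = 31
First part fraction = 18/31
Simplify: 18/31 = 18/31

18/31


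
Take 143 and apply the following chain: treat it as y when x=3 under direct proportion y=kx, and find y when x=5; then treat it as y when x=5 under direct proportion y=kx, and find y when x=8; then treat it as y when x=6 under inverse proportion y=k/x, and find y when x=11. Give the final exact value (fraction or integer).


Start with 143.
Step 1: Direct prop: k = (143)/3; new y = k*5 = 143*5/3 = 715/3
Step 2: Direct prop: k = (715/3)/5; new y = k*8 = 715/3*8/5 = 1144/3
Step 3: Inverse prop: k = (1144/3)*6; new y = k/11 = 1144/3*6/11 = 208
Final result = 208

208


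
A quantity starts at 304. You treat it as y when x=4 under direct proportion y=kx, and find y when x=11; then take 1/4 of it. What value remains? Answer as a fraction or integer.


Start with 304.
Step 1: Direct prop: k = (304)/4; new y = k*11 = 304*11/4 = 836
Step 2: Take 1/4: 836 * 1/4 = 209
Final result = 209

209


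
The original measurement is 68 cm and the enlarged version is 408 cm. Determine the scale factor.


Original length = 68 cm
Scaled length = 408 cm
Scale factor = 408 / 68
= 6

6


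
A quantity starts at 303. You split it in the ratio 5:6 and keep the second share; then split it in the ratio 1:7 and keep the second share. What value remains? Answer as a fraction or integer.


Start with 303.
Step 1: Split 5:6, second share = 303 * 6/11 = 1818/11
Step 2: Split 1:7, second share = 1818/11 * 7/8 = 6363/44
Final result = 6363/44

6363/44


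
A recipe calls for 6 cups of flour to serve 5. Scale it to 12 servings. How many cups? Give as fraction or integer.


Original: 6 cups for 5 servings
Target servings = 12
Scaling factor = 12/5
New amount = 6 * 12/5
= 72/5
= 72/5 cups

72/5


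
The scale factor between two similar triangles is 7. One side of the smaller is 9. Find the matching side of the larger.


Similar triangles have proportional sides
Scale factor = 7
Smaller side = 9
Corresponding larger side = 9 * 7
= 63

63


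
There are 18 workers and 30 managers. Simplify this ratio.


Find GCD(18, 30)
GCD = 6
Divide both by 6: 18/6 = 3, 30/6 = 5
Simplified ratio = 3:5

3:5


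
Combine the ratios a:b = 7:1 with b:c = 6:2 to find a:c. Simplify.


Given a:b = 7:1 and b:c = 6:2
Make b consistent. Multiply first ratio by 6: a:b = 42:6
Multiply second ratio by 1: b:c = 6:2
Now b = 6 in both, so a:b:c = 42:6:2
Therefore a:c = 42:2
Simplify by GCD: a:c = 21:1

21:1


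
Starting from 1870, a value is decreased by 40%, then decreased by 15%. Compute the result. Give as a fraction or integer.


Start: 1870
Step 1: decrease by 40% => multiply by 60/100
  1870 * 60/100 = 1122
Step 2: decrease by 15% => multiply by 85/100
  1122 * 85/100 = 9537/10
Final value = 9537/10

9537/10


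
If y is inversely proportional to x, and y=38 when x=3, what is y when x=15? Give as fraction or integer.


Inverse proportion: y = k/x
Find k: k = 3 * 38 = 114
Compute y at x=15: y = 114/15
y = 38/5

38/5


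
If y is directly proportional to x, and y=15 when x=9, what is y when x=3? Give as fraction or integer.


Direct proportion: y = kx
Find k: k = 15/9 = 5/3
Compute y at x=3: y = 5/3 * 3
y = 5

5


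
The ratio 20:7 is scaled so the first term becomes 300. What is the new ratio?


Original ratio: 20:7
First term target: 300
Scale factor = 300 / 20 = 15
Multiply second term: 7 * 15 = 105
Equivalent ratio = 300:105

300:105


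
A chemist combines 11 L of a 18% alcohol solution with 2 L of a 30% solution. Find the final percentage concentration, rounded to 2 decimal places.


Solute in mixture 1 = 18% of 11 L = 11*18/100 = 99/50 L
Solute in mixture 2 = 30% of 2 L = 2*30/100 = 3/5 L
Total solute = 99/50 + 3/5 = 129/50 L
Total volume = 11 + 2 = 13 L
Final concentration = 129/50/13 * 100 = 19.85%

19.85


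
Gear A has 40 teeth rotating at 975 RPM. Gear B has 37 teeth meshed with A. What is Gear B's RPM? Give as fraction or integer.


Gear ratio: teeth_A * RPM_A = teeth_B * RPM_B
40 * 975 = 37 * RPM_B
39000 = 37 * RPM_B
RPM_B = 39000 / 37
RPM_B = 39000/37

39000/37


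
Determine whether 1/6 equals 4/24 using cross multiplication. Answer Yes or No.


Cross multiply to check 1/6 = 4/24
Left cross product: 1 * 24 = 24
Right cross product: 6 * 4 = 24
24 = 24
Equal, so proportions match => Yes

Yes


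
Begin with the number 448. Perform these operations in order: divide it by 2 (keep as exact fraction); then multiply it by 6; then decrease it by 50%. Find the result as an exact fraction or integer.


Start with 448.
Step 1: Divide by 2: 448 / 2 = 224
Step 2: Multiply by 6: 224 * 6 = 1344
Step 3: Decrease by 50%: 1344 * 50/100 = 672
Final result = 672

672


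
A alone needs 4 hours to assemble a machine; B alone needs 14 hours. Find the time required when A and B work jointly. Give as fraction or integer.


Rate of A = 1/4 job per hour
Rate of B = 1/14 job per hour
Combined rate = 1/4 + 1/14
Find common denominator: (14 + 4)/(4*14) = 18/56
Combined rate = 9/28 job per hour
Time together = 1 / (9/28) = 28/9 hours

28/9


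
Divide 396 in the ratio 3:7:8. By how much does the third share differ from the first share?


Total parts = 3 + 7 + 8 = 18
Value per part = 396 / 18 = 22
Shares: 3*22=66, 7*22=154, 8*22=176
Third share = 176, first share = 66
Difference = |176 - 66| = 110

110


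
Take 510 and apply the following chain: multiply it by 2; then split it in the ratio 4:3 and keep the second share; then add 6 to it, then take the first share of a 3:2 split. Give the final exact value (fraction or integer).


Start with 510.
Step 1: Multiply by 2: 510 * 2 = 1020
Step 2: Split 4:3, second share = 1020 * 3/7 = 3060/7
Step 3: Add 6: 3060/7+6=3102/7; split 3:2 first = 3102/7*3/5 = 9306/35
Final result = 9306/35

9306/35


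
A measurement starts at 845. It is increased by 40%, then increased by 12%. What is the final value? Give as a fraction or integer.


Start: 845
Step 1: increase by 40% => multiply by 140/100
  845 * 140/100 = 1183
Step 2: increase by 12% => multiply by 112/100
  1183 * 112/100 = 33124/25
Final value = 33124/25

33124/25


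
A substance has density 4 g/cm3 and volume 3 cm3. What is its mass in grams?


Using mass = density * volume
Density = 4 g/cm3
Volume = 3 cm3
Mass = 4 * 3
= 12 g

12


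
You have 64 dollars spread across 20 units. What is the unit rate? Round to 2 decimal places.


Total dollars = 64
Number of units = 20
Unit rate = 64 / 20
= 3.20 dollars per unit

3.20


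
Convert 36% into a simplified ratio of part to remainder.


Part = 36%, Remainder = 64%
Ratio = 36:64
GCD(36, 64) = 4
Simplify: 9:16 = 9:16

9:16


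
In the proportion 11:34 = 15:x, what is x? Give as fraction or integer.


Setting up: 11/34 = 15/x
Cross multiply: 11 * x = 34 * 15
11x = 510
x = 510/11
x = 510/11

510/11


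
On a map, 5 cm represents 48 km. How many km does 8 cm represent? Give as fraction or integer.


Map scale: 5 cm = 48 km
Measured distance on map = 8 cm
Set up proportion: 8 * 48 / 5
= 384 / 5
= 384/5 km

384/5


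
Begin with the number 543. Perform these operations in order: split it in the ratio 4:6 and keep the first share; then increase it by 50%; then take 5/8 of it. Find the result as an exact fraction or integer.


Start with 543.
Step 1: Split 4:6, first share = 543 * 4/10 = 1086/5
Step 2: Increase by 50%: 1086/5 * 150/100 = 1629/5
Step 3: Take 5/8: 1629/5 * 5/8 = 1629/8
Final result = 1629/8

1629/8
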